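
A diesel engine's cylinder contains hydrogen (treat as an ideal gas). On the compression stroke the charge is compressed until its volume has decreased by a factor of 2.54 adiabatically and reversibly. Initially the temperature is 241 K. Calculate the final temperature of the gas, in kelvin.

T₂ ≈ 350 K

For a reversible adiabat TV^(γ−1) is constant, so T₂ = T₁ (V₁/V₂)^(γ−1).
For a diatomic ideal gas γ = 7/5, so γ−1 = 2/5.
T₂ = 241 × 2.54^(2/5) = 349.9 K.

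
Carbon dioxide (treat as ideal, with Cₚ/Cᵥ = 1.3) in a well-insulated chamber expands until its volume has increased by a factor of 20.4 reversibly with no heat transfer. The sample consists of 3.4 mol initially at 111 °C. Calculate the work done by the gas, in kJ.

W ≈ 21.5 kJ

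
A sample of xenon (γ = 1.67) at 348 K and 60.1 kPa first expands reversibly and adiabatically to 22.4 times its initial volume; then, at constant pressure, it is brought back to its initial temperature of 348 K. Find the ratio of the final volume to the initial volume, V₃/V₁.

Adiabatic step: V₂/V₁ = 22.4; T₂ = T₁·(1/22.4)^(0.67) = 43.34 K.
Isobaric step: V₃/V₂ = T₃/T₂ = 348/43.34.
V₃/V₁ = (V₂/V₁)(V₃/V₂) = 22.4 × (348/43.34) = 179.9.

V₃/V₁ ≈ 180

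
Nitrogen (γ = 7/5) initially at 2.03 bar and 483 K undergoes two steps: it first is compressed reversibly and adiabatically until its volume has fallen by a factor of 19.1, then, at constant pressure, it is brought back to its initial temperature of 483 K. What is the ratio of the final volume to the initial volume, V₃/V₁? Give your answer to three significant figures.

V₃/V₁ ≈ 0.0161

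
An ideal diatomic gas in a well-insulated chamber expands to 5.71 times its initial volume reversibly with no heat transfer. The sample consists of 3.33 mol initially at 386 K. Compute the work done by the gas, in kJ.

For a reversible adiabat TV^(γ−1) is constant, so T₂ = T₁ (V₁/V₂)^(γ−1).
γ = 7/5 for a diatomic ideal gas, so γ−1 = 2/5.
T₂ = 386 × (1/5.71)^(2/5) = 192.3 K.
Q = 0, so ΔU = W_on_gas = nCᵥΔT with Cᵥ = R/(γ−1) = 20.79 J/(mol·K).
ΔU = 3.33 × 20.79 × (192.3 − 386) = -13410 J.
Work done by the gas = −ΔU = 13410 J.

W ≈ 13.4 kJ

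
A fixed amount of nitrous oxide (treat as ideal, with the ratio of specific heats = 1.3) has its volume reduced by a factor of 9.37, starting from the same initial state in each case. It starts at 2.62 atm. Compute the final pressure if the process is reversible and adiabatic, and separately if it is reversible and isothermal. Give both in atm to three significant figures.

Isothermal: P₂ = P₁(V₁/V₂) = 2.62×9.37 = 24.55 atm.
Adiabatic: P₂ = P₁(V₁/V₂)^γ = 2.62×9.37^(1.3) = 48.04 atm.

adiabatic: 48.0 atm; isothermal: 24.5 atm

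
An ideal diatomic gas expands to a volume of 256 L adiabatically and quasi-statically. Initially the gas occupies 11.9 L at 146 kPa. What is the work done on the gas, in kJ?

W ≈ -3.07 kJ

γ = 7/5 for a diatomic ideal gas.
P₂ = P₁(V₁/V₂)^γ = 146×(11.9/256)^(7/5) = 1.989 kPa.
For a reversible adiabat, W_by_gas = (P₁V₁ − P₂V₂)/(γ−1).
W_by = (146000×0.0119 − 1989×0.256) / (2/5) = 3071 J.
W_on_gas = −W_by = -3071 J.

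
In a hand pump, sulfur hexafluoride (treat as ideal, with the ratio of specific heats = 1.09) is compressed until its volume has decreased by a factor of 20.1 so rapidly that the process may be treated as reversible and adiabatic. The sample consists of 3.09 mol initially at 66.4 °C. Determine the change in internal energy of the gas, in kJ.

For a reversible adiabat TV^(γ−1) is constant, so T₂ = T₁ (V₁/V₂)^(γ−1).
T₁ = 66.4 °C = 339.5 K.
T₂ = 339.5 × 20.1^(0.09) = 444.8 K.
Q = 0, so ΔU = W_on_gas = nCᵥΔT with Cᵥ = R/(γ−1) = 92.38 J/(mol·K).
ΔU = 3.09 × 92.38 × (444.8 − 339.5) = 30050 J.

ΔU ≈ 30.1 kJ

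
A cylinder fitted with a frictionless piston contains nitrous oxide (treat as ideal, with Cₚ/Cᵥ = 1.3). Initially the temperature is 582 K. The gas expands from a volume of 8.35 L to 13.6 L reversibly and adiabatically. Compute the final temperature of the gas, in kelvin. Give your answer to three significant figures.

T₂ ≈ 503 K

Adiabatic: T₁V₁^(γ−1) = T₂V₂^(γ−1) ⇒ T₂ = T₁ (V₁/V₂)^(γ−1).
T₂ = 582 × (8.35/13.6)^(0.3) = 502.8 K.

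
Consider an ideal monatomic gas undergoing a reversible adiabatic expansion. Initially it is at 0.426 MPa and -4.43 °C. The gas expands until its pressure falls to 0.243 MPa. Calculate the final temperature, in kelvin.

Adiabatic: T₂/T₁ = (P₂/P₁)^((γ−1)/γ).
For a monatomic ideal gas γ = 5/3, so (γ−1)/γ = 2/5.
T₁ = -4.43 °C = 268.7 K.
T₂ = 268.7 × (0.243/0.426)^(2/5) = 214.7 K.

T₂ ≈ 215 K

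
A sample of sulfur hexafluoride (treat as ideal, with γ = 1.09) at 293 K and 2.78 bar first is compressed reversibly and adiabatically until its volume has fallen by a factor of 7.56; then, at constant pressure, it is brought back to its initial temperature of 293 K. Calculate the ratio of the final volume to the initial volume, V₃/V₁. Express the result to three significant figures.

Adiabatic step: V₂/V₁ = 0.1323; T₂ = T₁·7.56^(0.09) = 351.5 K.
Isobaric step: V₃/V₂ = T₃/T₂ = 293/351.5.
V₃/V₁ = (V₂/V₁)(V₃/V₂) = 0.1323 × (293/351.5) = 0.1103.

V₃/V₁ ≈ 0.110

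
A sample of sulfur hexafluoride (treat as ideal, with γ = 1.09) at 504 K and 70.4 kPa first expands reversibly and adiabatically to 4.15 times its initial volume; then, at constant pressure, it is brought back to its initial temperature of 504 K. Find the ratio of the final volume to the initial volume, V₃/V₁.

V₃/V₁ ≈ 4.72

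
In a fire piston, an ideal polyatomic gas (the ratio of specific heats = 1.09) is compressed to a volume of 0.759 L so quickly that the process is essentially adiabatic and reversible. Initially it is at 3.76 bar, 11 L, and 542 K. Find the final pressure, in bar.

P₂ ≈ 69.3 bar

Adiabatic: P₁V₁^γ = P₂V₂^γ ⇒ P₂ = P₁ (V₁/V₂)^γ.
P₂ = 3.76 × (11/0.759)^(1.09) = 69.32 bar.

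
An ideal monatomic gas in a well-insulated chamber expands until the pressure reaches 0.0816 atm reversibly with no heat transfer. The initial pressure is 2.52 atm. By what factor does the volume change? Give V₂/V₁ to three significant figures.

V₂/V₁ ≈ 7.83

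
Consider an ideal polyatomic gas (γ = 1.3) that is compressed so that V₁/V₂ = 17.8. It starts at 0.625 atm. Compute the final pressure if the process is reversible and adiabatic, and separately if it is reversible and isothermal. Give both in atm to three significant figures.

adiabatic: 26.4 atm; isothermal: 11.1 atm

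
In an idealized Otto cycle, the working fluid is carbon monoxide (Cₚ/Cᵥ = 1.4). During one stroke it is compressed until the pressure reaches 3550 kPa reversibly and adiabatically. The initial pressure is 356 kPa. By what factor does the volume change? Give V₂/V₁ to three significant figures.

V₂/V₁ ≈ 0.193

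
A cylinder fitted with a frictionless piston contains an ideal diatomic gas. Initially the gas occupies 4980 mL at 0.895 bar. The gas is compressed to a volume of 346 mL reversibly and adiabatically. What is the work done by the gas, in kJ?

W ≈ -2.12 kJ

γ = 7/5 for a diatomic ideal gas.
P₂ = P₁(V₁/V₂)^γ = 0.895×(4980/346)^(7/5) = 37.43 bar.
For a reversible adiabat, W_by_gas = (P₁V₁ − P₂V₂)/(γ−1).
W_by = (89500×0.00498 − 3.743×10^6×0.000346) / (2/5) = -2124 J.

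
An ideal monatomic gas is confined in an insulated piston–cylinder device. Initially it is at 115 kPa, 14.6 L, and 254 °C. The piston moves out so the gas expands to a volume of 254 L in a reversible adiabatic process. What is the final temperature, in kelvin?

For a reversible adiabat TV^(γ−1) is constant, so T₂ = T₁ (V₁/V₂)^(γ−1).
γ = 5/3 for a monatomic ideal gas.
T₁ = 254 °C = 527.1 K.
T₂ = 527.1 × (14.6/254)^(2/3) = 78.51 K.

T₂ ≈ 78.5 K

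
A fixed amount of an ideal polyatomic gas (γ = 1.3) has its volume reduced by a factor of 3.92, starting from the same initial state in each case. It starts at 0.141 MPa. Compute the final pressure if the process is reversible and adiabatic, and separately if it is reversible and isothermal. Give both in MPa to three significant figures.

Isothermal: P₂ = P₁(V₁/V₂) = 0.141×3.92 = 0.5527 MPa.
Adiabatic: P₂ = P₁(V₁/V₂)^γ = 0.141×3.92^(1.3) = 0.8327 MPa.

adiabatic: 0.833 MPa; isothermal: 0.553 MPa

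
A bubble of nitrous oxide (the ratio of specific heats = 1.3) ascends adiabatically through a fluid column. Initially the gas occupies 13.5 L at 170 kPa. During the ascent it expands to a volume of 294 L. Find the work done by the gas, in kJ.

W ≈ 4.61 kJ

P₂ = P₁(V₁/V₂)^γ = 170×(13.5/294)^(1.3) = 3.098 kPa.
For a reversible adiabat, W_by_gas = (P₁V₁ − P₂V₂)/(γ−1).
W_by = (170000×0.0135 − 3098×0.294) / (0.3) = 4614 J.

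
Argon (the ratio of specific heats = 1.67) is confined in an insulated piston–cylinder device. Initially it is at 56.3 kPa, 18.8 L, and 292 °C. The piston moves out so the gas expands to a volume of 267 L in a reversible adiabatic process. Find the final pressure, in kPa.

Adiabatic: P₁V₁^γ = P₂V₂^γ ⇒ P₂ = P₁ (V₁/V₂)^γ.
P₂ = 56.3 × (18.8/267)^(1.67) = 0.67 kPa.

P₂ ≈ 0.670 kPa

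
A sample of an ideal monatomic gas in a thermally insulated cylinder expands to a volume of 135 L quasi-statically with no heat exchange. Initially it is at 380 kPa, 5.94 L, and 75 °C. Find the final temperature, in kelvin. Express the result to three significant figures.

T₂ ≈ 43.4 K

For a reversible adiabat TV^(γ−1) is constant, so T₂ = T₁ (V₁/V₂)^(γ−1).
γ = 5/3 for a monatomic ideal gas.
T₁ = 75 °C = 348.1 K.
T₂ = 348.1 × (5.94/135)^(2/3) = 43.39 K.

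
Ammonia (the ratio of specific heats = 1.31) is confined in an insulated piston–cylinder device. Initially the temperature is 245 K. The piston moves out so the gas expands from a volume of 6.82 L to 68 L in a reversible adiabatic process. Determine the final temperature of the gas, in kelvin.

T₂ ≈ 120 K

Adiabatic: T₁V₁^(γ−1) = T₂V₂^(γ−1) ⇒ T₂ = T₁ (V₁/V₂)^(γ−1).
T₂ = 245 × (6.82/68)^(0.31) = 120.1 K.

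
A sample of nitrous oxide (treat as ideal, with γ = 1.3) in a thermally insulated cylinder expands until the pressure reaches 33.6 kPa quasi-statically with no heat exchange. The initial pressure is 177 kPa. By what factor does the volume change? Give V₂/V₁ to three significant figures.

V₂/V₁ ≈ 3.59

From PV^γ = const, V₂/V₁ = (P₁/P₂)^(1/γ).
V₂/V₁ = (177/33.6)^(0.769) = 3.59.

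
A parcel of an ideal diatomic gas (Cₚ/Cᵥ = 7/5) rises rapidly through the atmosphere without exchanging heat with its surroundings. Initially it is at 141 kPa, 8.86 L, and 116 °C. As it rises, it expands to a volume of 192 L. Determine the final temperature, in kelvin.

T₂ ≈ 114 K

For a reversible adiabat TV^(γ−1) is constant, so T₂ = T₁ (V₁/V₂)^(γ−1).
T₁ = 116 °C = 389.1 K.
T₂ = 389.1 × (8.86/192)^(2/5) = 113.7 K.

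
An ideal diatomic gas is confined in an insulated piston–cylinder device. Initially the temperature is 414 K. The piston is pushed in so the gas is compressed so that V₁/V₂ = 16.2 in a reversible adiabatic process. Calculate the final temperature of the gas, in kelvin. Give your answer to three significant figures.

Adiabatic: T₁V₁^(γ−1) = T₂V₂^(γ−1) ⇒ T₂ = T₁ (V₁/V₂)^(γ−1).
For a diatomic ideal gas γ = 7/5, so γ−1 = 2/5.
T₂ = 414 × 16.2^(2/5) = 1261 K.

T₂ ≈ 1260 K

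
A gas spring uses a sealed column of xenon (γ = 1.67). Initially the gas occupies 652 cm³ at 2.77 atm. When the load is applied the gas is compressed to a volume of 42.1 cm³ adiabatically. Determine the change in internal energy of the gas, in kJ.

P₂ = P₁(V₁/V₂)^γ = 2.77×(652/42.1)^(1.67) = 269 atm.
For a reversible adiabat, W_by_gas = (P₁V₁ − P₂V₂)/(γ−1).
W_by = (280700×0.000652 − 2.725×10^7×4.21×10^-5) / (0.67) = -1439 J.
Q = 0 ⇒ ΔU = −W_by = 1439 J.

ΔU ≈ 1.44 kJ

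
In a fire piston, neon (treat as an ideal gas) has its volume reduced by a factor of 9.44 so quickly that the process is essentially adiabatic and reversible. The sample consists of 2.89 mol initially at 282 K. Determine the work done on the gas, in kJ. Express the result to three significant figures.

Adiabatic: T₁V₁^(γ−1) = T₂V₂^(γ−1) ⇒ T₂ = T₁ (V₁/V₂)^(γ−1).
γ = 5/3 for a monatomic ideal gas, so γ−1 = 2/3.
T₂ = 282 × 9.44^(2/3) = 1260 K.
Q = 0, so ΔU = W_on_gas = nCᵥΔT with Cᵥ = R/(γ−1) = 12.47 J/(mol·K).
ΔU = 2.89 × 12.47 × (1260 − 282) = 35230 J.

W ≈ 35.2 kJ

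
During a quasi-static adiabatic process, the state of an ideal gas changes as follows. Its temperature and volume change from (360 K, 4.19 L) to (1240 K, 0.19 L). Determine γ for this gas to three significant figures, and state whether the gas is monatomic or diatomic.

γ ≈ 1.40; diatomic

TV^(γ−1) = const ⇒ γ − 1 = ln(T₂/T₁) / ln(V₁/V₂).
γ = 1 + ln(1240/360) / ln(4.19/0.19) = 1.4.
γ ≈ 1.40 is close to 7/5, so the gas is diatomic.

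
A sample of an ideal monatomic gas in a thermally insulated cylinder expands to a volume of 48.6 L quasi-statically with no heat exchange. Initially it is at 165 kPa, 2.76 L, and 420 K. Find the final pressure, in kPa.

P₂ ≈ 1.38 kPa

Since PV^γ is constant along a reversible adiabat, P₂ = P₁ (V₁/V₂)^γ.
γ = 5/3 for a monatomic ideal gas.
P₂ = 165 × (2.76/48.6)^(5/3) = 1.384 kPa.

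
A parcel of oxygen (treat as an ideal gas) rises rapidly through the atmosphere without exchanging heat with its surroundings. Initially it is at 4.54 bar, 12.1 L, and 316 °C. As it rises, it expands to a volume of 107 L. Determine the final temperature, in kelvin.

T₂ ≈ 246 K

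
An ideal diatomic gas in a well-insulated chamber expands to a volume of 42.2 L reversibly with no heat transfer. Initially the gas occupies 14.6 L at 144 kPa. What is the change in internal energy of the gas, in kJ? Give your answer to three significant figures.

γ = 7/5 for a diatomic ideal gas.
P₂ = P₁(V₁/V₂)^γ = 144×(14.6/42.2)^(7/5) = 32.59 kPa.
For a reversible adiabat, W_by_gas = (P₁V₁ − P₂V₂)/(γ−1).
W_by = (144000×0.0146 − 32590×0.0422) / (2/5) = 1818 J.
Q = 0 ⇒ ΔU = −W_by = -1818 J.

ΔU ≈ -1.82 kJ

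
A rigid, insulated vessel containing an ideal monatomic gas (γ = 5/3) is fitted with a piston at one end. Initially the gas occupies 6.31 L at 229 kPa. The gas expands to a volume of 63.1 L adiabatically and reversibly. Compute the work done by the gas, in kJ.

W ≈ 1.70 kJ

P₂ = P₁(V₁/V₂)^γ = 229×(6.31/63.1)^(5/3) = 4.934 kPa.
For a reversible adiabat, W_by_gas = (P₁V₁ − P₂V₂)/(γ−1).
W_by = (229000×0.00631 − 4934×0.0631) / (2/3) = 1701 J.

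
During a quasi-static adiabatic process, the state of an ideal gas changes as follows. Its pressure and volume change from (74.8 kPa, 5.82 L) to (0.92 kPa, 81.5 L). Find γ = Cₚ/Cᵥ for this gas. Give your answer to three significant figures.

PV^γ = const ⇒ γ = ln(P₂/P₁) / ln(V₁/V₂).
γ = ln(0.92/74.8) / ln(5.82/81.5) = 1.666.

γ ≈ 1.67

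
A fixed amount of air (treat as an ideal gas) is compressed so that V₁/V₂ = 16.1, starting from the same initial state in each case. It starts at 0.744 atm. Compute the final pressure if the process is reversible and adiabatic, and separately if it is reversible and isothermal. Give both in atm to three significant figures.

adiabatic: 36.4 atm; isothermal: 12.0 atm

For a diatomic ideal gas γ = 7/5.
Isothermal: P₂ = P₁(V₁/V₂) = 0.744×16.1 = 11.98 atm.
Adiabatic: P₂ = P₁(V₁/V₂)^γ = 0.744×16.1^(7/5) = 36.4 atm.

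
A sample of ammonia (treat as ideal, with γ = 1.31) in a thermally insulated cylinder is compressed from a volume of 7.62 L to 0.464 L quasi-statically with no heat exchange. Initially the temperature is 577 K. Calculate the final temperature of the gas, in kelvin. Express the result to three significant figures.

T₂ ≈ 1370 K

Adiabatic: T₁V₁^(γ−1) = T₂V₂^(γ−1) ⇒ T₂ = T₁ (V₁/V₂)^(γ−1).
T₂ = 577 × (7.62/0.464)^(0.31) = 1374 K.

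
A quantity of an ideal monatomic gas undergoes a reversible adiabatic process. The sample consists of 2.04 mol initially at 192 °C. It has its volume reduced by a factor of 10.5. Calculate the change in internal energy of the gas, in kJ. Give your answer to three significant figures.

ΔU ≈ 44.9 kJ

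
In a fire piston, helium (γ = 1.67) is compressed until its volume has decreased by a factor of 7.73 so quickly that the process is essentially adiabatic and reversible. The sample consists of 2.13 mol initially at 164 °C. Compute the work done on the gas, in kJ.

W ≈ 33.9 kJ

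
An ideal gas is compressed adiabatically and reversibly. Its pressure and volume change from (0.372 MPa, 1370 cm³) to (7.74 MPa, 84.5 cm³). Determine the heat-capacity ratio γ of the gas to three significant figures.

PV^γ = const ⇒ γ = ln(P₂/P₁) / ln(V₁/V₂).
γ = ln(7.74/0.372) / ln(1370/84.5) = 1.09.

γ ≈ 1.09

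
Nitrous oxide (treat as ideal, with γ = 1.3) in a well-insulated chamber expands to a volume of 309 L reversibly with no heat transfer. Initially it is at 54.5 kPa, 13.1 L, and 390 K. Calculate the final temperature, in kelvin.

For a reversible adiabat TV^(γ−1) is constant, so T₂ = T₁ (V₁/V₂)^(γ−1).
T₂ = 390 × (13.1/309)^(0.3) = 151.1 K.

T₂ ≈ 151 K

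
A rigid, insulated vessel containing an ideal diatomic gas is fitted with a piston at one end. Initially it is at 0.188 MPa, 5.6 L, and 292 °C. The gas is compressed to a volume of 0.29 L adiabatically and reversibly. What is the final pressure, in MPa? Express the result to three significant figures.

P₂ ≈ 11.9 MPa

Adiabatic: P₁V₁^γ = P₂V₂^γ ⇒ P₂ = P₁ (V₁/V₂)^γ.
γ = 7/5 for a diatomic ideal gas.
P₂ = 0.188 × (5.6/0.29)^(7/5) = 11.86 MPa.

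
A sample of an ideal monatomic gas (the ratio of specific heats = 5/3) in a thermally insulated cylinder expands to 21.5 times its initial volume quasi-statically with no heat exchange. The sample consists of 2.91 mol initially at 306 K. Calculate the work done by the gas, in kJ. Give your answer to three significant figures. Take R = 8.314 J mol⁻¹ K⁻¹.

Adiabatic: T₁V₁^(γ−1) = T₂V₂^(γ−1) ⇒ T₂ = T₁ (V₁/V₂)^(γ−1).
T₂ = 306 × (1/21.5)^(2/3) = 39.58 K.
Q = 0, so ΔU = W_on_gas = nCᵥΔT with Cᵥ = R/(γ−1) = 12.47 J/(mol·K).
ΔU = 2.91 × 12.47 × (39.58 − 306) = -9669 J.
Work done by the gas = −ΔU = 9669 J.

W ≈ 9.67 kJ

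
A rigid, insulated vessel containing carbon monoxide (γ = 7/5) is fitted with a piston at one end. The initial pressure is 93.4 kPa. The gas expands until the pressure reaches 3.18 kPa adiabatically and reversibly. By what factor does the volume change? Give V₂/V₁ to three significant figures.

V₂/V₁ ≈ 11.2

From PV^γ = const, V₂/V₁ = (P₁/P₂)^(1/γ).
V₂/V₁ = (93.4/3.18)^(5/7) = 11.18.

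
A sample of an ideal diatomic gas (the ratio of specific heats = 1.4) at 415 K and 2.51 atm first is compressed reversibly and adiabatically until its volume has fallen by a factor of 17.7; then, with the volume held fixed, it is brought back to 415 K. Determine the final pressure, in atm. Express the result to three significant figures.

P₃ ≈ 44.4 atm

Adiabatic step (PV^γ = const): P₂ = 2.51×17.7^(1.4) = 140.2 atm; T₂ = 415×17.7^(0.4) = 1310 K.
Isochoric: P₃ = P₂(T₃/T₂) = 140.2 × (415/1310) = 44.43 atm.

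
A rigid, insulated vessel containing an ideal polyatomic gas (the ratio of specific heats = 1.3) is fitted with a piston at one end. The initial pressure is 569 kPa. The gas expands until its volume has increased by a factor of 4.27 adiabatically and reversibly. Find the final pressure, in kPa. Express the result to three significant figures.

P₂ ≈ 86.2 kPa

Adiabatic: P₁V₁^γ = P₂V₂^γ ⇒ P₂ = P₁ (V₁/V₂)^γ.
P₂ = 569 × (1/4.27)^(1.3) = 86.21 kPa.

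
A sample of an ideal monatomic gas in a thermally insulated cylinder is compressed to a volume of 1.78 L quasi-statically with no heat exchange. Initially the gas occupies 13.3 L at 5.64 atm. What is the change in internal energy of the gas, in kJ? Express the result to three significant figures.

γ = 5/3 for a monatomic ideal gas.
P₂ = P₁(V₁/V₂)^γ = 5.64×(13.3/1.78)^(5/3) = 161.1 atm.
For a reversible adiabat, W_by_gas = (P₁V₁ − P₂V₂)/(γ−1).
W_by = (571500×0.0133 − 1.632×10^7×0.00178) / (2/3) = -32170 J.
Q = 0 ⇒ ΔU = −W_by = 32170 J.

ΔU ≈ 32.2 kJ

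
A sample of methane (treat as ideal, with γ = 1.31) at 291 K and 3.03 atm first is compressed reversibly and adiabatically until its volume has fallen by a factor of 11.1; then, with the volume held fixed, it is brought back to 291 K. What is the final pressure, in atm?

P₃ ≈ 33.6 atm

Adiabatic step (PV^γ = const): P₂ = 3.03×11.1^(1.31) = 70.93 atm; T₂ = 291×11.1^(0.31) = 613.7 K.
Isochoric: P₃ = P₂(T₃/T₂) = 70.93 × (291/613.7) = 33.63 atm.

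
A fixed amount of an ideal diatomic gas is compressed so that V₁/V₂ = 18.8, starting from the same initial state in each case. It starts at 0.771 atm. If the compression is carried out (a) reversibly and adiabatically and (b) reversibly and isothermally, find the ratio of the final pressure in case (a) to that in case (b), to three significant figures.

P_adiabatic / P_isothermal ≈ 3.23

For a diatomic ideal gas γ = 7/5.
Isothermal: P_b = P₁(V₁/V₂) = 0.771×18.8.
Adiabatic: P_a = P₁(V₁/V₂)^γ = 0.771×18.8^(7/5).
P_a/P_b = (V₁/V₂)^(γ−1) = 18.8^(2/5) = 3.233.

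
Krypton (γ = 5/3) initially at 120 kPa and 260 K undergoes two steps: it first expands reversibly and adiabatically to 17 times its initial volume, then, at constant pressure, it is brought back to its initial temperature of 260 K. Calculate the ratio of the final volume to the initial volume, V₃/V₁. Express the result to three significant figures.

V₃/V₁ ≈ 112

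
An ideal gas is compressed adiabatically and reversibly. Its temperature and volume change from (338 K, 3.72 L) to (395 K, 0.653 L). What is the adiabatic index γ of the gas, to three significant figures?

γ ≈ 1.09

TV^(γ−1) = const ⇒ γ − 1 = ln(T₂/T₁) / ln(V₁/V₂).
γ = 1 + ln(395/338) / ln(3.72/0.653) = 1.09.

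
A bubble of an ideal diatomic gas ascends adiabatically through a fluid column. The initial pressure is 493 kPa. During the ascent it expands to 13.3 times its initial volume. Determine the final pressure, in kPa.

P₂ ≈ 13.2 kPa

Since PV^γ is constant along a reversible adiabat, P₂ = P₁ (V₁/V₂)^γ.
For a diatomic ideal gas γ = 7/5.
P₂ = 493 × (1/13.3)^(7/5) = 13.17 kPa.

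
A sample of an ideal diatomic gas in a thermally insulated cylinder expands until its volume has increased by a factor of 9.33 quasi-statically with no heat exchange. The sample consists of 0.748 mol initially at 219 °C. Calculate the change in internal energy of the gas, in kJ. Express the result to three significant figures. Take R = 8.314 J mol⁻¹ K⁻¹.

For a reversible adiabat TV^(γ−1) is constant, so T₂ = T₁ (V₁/V₂)^(γ−1).
γ = 7/5 for a diatomic ideal gas, so γ−1 = 2/5.
T₁ = 219 °C = 492.1 K.
T₂ = 492.1 × (1/9.33)^(2/5) = 201.4 K.
Q = 0, so ΔU = W_on_gas = nCᵥΔT with Cᵥ = R/(γ−1) = 20.79 J/(mol·K).
ΔU = 0.748 × 20.79 × (201.4 − 492.1) = -4520 J.

ΔU ≈ -4.52 kJ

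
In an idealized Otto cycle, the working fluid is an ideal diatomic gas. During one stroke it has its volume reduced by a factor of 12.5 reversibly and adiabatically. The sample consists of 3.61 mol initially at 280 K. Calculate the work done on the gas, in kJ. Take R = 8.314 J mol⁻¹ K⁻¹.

W ≈ 36.7 kJ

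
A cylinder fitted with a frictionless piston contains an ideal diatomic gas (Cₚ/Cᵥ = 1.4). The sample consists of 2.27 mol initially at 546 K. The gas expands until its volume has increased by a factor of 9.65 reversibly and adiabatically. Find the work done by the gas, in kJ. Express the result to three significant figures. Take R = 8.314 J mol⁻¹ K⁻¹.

For a reversible adiabat TV^(γ−1) is constant, so T₂ = T₁ (V₁/V₂)^(γ−1).
T₂ = 546 × (1/9.65)^(0.4) = 220.5 K.
Q = 0, so ΔU = W_on_gas = nCᵥΔT with Cᵥ = R/(γ−1) = 20.79 J/(mol·K).
ΔU = 2.27 × 20.79 × (220.5 − 546) = -15360 J.
Work done by the gas = −ΔU = 15360 J.

W ≈ 15.4 kJ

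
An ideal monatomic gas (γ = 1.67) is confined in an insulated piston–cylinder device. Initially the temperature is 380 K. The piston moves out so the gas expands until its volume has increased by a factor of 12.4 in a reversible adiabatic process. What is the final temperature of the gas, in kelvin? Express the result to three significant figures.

For a reversible adiabat TV^(γ−1) is constant, so T₂ = T₁ (V₁/V₂)^(γ−1).
T₂ = 380 × (1/12.4)^(0.67) = 70.34 K.

T₂ ≈ 70.3 K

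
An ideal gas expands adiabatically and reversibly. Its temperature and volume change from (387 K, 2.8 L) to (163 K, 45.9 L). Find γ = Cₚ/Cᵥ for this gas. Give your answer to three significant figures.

γ ≈ 1.31

TV^(γ−1) = const ⇒ γ − 1 = ln(T₂/T₁) / ln(V₁/V₂).
γ = 1 + ln(163/387) / ln(2.8/45.9) = 1.309.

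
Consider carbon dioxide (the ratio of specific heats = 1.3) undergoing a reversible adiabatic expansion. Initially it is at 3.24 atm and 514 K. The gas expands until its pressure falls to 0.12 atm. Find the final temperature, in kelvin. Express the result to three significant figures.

T₂ ≈ 240 K

Adiabatic: T₂/T₁ = (P₂/P₁)^((γ−1)/γ).
T₂ = 514 × (0.12/3.24)^(0.231) = 240.2 K.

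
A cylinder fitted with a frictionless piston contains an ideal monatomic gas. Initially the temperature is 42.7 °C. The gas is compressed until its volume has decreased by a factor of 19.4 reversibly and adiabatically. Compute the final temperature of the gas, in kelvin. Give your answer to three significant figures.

Adiabatic: T₁V₁^(γ−1) = T₂V₂^(γ−1) ⇒ T₂ = T₁ (V₁/V₂)^(γ−1).
For a monatomic ideal gas γ = 5/3, so γ−1 = 2/3.
T₁ = 42.7 °C = 315.8 K.
T₂ = 315.8 × 19.4^(2/3) = 2280 K.

T₂ ≈ 2280 K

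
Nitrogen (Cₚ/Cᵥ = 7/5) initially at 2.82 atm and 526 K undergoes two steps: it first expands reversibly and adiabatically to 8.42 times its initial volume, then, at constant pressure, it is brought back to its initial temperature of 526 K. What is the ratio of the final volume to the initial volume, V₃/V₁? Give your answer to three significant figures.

Adiabatic step: V₂/V₁ = 8.42; T₂ = T₁·(1/8.42)^(2/5) = 224.3 K.
Isobaric step: V₃/V₂ = T₃/T₂ = 526/224.3.
V₃/V₁ = (V₂/V₁)(V₃/V₂) = 8.42 × (526/224.3) = 19.74.

V₃/V₁ ≈ 19.7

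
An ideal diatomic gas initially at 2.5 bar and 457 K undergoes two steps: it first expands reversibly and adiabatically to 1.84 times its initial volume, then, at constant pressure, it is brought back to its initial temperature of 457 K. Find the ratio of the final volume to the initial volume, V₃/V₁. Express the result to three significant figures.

For a diatomic ideal gas γ = 7/5.
Adiabatic step: V₂/V₁ = 1.84; T₂ = T₁·(1/1.84)^(2/5) = 358.1 K.
Isobaric step: V₃/V₂ = T₃/T₂ = 457/358.1.
V₃/V₁ = (V₂/V₁)(V₃/V₂) = 1.84 × (457/358.1) = 2.348.

V₃/V₁ ≈ 2.35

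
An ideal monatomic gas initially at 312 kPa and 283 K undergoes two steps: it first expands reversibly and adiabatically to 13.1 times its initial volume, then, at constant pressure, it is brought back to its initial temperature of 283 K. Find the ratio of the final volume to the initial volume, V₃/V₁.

V₃/V₁ ≈ 72.8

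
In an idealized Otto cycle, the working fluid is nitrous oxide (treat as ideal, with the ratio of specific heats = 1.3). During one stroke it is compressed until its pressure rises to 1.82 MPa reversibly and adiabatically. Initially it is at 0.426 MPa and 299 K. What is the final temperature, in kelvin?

T₂ ≈ 418 K

Along an adiabat T P^((1−γ)/γ) is constant, so T₂ = T₁ (P₂/P₁)^((γ−1)/γ).
T₂ = 299 × (1.82/0.426)^(0.231) = 418 K.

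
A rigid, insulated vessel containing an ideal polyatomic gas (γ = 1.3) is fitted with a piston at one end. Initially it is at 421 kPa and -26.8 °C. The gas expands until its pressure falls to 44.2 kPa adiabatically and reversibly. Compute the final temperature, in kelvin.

Adiabatic: T₂/T₁ = (P₂/P₁)^((γ−1)/γ).
T₁ = -26.8 °C = 246.3 K.
T₂ = 246.3 × (44.2/421)^(0.231) = 146.4 K.

T₂ ≈ 146 K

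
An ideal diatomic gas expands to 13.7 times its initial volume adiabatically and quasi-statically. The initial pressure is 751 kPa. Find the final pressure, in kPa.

P₂ ≈ 19.2 kPa

Since PV^γ is constant along a reversible adiabat, P₂ = P₁ (V₁/V₂)^γ.
For a diatomic ideal gas γ = 7/5.
P₂ = 751 × (1/13.7)^(7/5) = 19.24 kPa.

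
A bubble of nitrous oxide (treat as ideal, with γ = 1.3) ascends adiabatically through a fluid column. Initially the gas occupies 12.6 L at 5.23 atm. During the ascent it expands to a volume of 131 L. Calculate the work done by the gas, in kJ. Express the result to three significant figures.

P₂ = P₁(V₁/V₂)^γ = 5.23×(12.6/131)^(1.3) = 0.2492 atm.
For a reversible adiabat, W_by_gas = (P₁V₁ − P₂V₂)/(γ−1).
W_by = (529900×0.0126 − 25250×0.131) / (0.3) = 11230 J.

W ≈ 11.2 kJ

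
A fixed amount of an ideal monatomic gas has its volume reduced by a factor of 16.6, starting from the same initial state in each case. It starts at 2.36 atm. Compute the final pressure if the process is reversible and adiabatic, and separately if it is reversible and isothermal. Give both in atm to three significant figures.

adiabatic: 255 atm; isothermal: 39.2 atm

For a monatomic ideal gas γ = 5/3.
Isothermal: P₂ = P₁(V₁/V₂) = 2.36×16.6 = 39.18 atm.
Adiabatic: P₂ = P₁(V₁/V₂)^γ = 2.36×16.6^(5/3) = 254.9 atm.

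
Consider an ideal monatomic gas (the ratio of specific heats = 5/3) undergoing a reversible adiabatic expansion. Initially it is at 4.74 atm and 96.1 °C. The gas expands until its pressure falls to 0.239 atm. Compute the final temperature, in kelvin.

T₂ ≈ 112 K

Along an adiabat T P^((1−γ)/γ) is constant, so T₂ = T₁ (P₂/P₁)^((γ−1)/γ).
T₁ = 96.1 °C = 369.2 K.
T₂ = 369.2 × (0.239/4.74)^(2/5) = 111.8 K.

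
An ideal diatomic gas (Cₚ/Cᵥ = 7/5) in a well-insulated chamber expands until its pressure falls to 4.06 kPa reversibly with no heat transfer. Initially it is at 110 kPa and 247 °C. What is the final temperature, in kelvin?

T₂ ≈ 203 K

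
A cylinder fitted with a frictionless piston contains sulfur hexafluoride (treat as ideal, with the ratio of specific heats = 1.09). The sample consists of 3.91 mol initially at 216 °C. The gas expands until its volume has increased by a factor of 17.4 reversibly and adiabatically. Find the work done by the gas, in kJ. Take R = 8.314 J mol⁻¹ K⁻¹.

For a reversible adiabat TV^(γ−1) is constant, so T₂ = T₁ (V₁/V₂)^(γ−1).
T₁ = 216 °C = 489.1 K.
T₂ = 489.1 × (1/17.4)^(0.09) = 378.3 K.
Q = 0, so ΔU = W_on_gas = nCᵥΔT with Cᵥ = R/(γ−1) = 92.38 J/(mol·K).
ΔU = 3.91 × 92.38 × (378.3 − 489.1) = -40050 J.
Work done by the gas = −ΔU = 40050 J.

W ≈ 40.1 kJ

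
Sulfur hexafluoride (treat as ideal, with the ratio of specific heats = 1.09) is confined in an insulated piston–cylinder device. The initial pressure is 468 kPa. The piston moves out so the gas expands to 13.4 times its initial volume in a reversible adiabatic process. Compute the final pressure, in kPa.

Since PV^γ is constant along a reversible adiabat, P₂ = P₁ (V₁/V₂)^γ.
P₂ = 468 × (1/13.4)^(1.09) = 27.65 kPa.

P₂ ≈ 27.7 kPa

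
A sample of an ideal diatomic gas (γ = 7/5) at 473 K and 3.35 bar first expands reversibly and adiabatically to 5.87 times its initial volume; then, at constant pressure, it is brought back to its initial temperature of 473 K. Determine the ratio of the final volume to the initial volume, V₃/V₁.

V₃/V₁ ≈ 11.9

Adiabatic step: V₂/V₁ = 5.87; T₂ = T₁·(1/5.87)^(2/5) = 233 K.
Isobaric step: V₃/V₂ = T₃/T₂ = 473/233.
V₃/V₁ = (V₂/V₁)(V₃/V₂) = 5.87 × (473/233) = 11.91.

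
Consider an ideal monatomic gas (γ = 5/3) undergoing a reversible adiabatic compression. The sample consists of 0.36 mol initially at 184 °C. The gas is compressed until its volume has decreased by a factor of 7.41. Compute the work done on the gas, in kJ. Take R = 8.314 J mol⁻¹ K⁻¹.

W ≈ 5.75 kJ

Adiabatic: T₁V₁^(γ−1) = T₂V₂^(γ−1) ⇒ T₂ = T₁ (V₁/V₂)^(γ−1).
T₁ = 184 °C = 457.1 K.
T₂ = 457.1 × 7.41^(2/3) = 1738 K.
Q = 0, so ΔU = W_on_gas = nCᵥΔT with Cᵥ = R/(γ−1) = 12.47 J/(mol·K).
ΔU = 0.36 × 12.47 × (1738 − 457.1) = 5748 J.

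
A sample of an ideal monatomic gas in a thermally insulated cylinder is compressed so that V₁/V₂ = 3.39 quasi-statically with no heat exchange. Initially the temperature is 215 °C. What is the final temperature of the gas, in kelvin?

T₂ ≈ 1100 K

Adiabatic: T₁V₁^(γ−1) = T₂V₂^(γ−1) ⇒ T₂ = T₁ (V₁/V₂)^(γ−1).
For a monatomic ideal gas γ = 5/3, so γ−1 = 2/3.
T₁ = 215 °C = 488.1 K.
T₂ = 488.1 × 3.39^(2/3) = 1102 K.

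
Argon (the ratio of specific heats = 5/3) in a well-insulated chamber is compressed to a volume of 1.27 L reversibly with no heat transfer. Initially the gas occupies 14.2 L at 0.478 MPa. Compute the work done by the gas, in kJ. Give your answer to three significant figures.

W ≈ -40.7 kJ

P₂ = P₁(V₁/V₂)^γ = 0.478×(14.2/1.27)^(5/3) = 26.72 MPa.
For a reversible adiabat, W_by_gas = (P₁V₁ − P₂V₂)/(γ−1).
W_by = (478000×0.0142 − 2.672×10^7×0.00127) / (2/3) = -40730 J.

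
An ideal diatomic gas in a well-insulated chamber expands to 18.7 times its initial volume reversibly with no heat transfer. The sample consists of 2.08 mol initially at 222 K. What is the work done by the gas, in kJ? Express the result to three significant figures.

For a reversible adiabat TV^(γ−1) is constant, so T₂ = T₁ (V₁/V₂)^(γ−1).
γ = 7/5 for a diatomic ideal gas, so γ−1 = 2/5.
T₂ = 222 × (1/18.7)^(2/5) = 68.8 K.
Q = 0, so ΔU = W_on_gas = nCᵥΔT with Cᵥ = R/(γ−1) = 20.79 J/(mol·K).
ΔU = 2.08 × 20.79 × (68.8 − 222) = -6623 J.
Work done by the gas = −ΔU = 6623 J.

W ≈ 6.62 kJ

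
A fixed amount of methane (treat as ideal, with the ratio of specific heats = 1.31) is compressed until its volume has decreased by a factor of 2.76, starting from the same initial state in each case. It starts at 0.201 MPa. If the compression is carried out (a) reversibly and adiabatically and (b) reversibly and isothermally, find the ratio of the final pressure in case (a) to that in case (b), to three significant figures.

P_adiabatic / P_isothermal ≈ 1.37

Isothermal: P_b = P₁(V₁/V₂) = 0.201×2.76.
Adiabatic: P_a = P₁(V₁/V₂)^γ = 0.201×2.76^(1.31).
P_a/P_b = (V₁/V₂)^(γ−1) = 2.76^(0.31) = 1.37.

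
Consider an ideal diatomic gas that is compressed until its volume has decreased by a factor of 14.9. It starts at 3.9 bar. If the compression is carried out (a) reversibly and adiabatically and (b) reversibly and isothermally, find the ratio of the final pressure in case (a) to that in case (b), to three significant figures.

For a diatomic ideal gas γ = 7/5.
Isothermal: P_b = P₁(V₁/V₂) = 3.9×14.9.
Adiabatic: P_a = P₁(V₁/V₂)^γ = 3.9×14.9^(7/5).
P_a/P_b = (V₁/V₂)^(γ−1) = 14.9^(2/5) = 2.946.

P_adiabatic / P_isothermal ≈ 2.95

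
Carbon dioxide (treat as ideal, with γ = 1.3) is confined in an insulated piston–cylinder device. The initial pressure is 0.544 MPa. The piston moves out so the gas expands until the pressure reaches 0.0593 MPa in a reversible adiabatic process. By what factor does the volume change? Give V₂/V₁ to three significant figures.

V₂/V₁ ≈ 5.50

From PV^γ = const, V₂/V₁ = (P₁/P₂)^(1/γ).
V₂/V₁ = (0.544/0.0593)^(0.769) = 5.501.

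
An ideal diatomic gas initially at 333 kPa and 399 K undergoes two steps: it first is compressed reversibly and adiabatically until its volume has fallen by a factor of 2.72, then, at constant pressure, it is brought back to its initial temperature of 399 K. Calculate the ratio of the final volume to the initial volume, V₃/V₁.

V₃/V₁ ≈ 0.246

For a diatomic ideal gas γ = 7/5.
Adiabatic step: V₂/V₁ = 0.3676; T₂ = T₁·2.72^(2/5) = 595.4 K.
Isobaric step: V₃/V₂ = T₃/T₂ = 399/595.4.
V₃/V₁ = (V₂/V₁)(V₃/V₂) = 0.3676 × (399/595.4) = 0.2464.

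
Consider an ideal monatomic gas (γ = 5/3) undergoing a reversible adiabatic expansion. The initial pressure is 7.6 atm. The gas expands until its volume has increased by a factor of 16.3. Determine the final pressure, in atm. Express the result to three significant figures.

P₂ ≈ 0.0725 atm

Since PV^γ is constant along a reversible adiabat, P₂ = P₁ (V₁/V₂)^γ.
P₂ = 7.6 × (1/16.3)^(5/3) = 0.07253 atm.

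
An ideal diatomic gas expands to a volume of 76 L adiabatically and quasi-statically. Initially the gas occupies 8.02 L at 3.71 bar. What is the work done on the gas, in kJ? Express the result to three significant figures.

γ = 7/5 for a diatomic ideal gas.
P₂ = P₁(V₁/V₂)^γ = 3.71×(8.02/76)^(7/5) = 0.1592 bar.
For a reversible adiabat, W_by_gas = (P₁V₁ − P₂V₂)/(γ−1).
W_by = (371000×0.00802 − 15920×0.076) / (2/5) = 4413 J.
W_on_gas = −W_by = -4413 J.

W ≈ -4.41 kJ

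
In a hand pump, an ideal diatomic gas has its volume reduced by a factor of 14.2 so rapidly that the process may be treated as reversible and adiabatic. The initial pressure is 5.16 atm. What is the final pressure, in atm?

P₂ ≈ 212 atm

Adiabatic: P₁V₁^γ = P₂V₂^γ ⇒ P₂ = P₁ (V₁/V₂)^γ.
For a diatomic ideal gas γ = 7/5.
P₂ = 5.16 × 14.2^(7/5) = 211.8 atm.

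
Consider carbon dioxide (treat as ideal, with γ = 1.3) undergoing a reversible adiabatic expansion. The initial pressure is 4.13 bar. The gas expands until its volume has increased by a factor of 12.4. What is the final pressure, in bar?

Adiabatic: P₁V₁^γ = P₂V₂^γ ⇒ P₂ = P₁ (V₁/V₂)^γ.
P₂ = 4.13 × (1/12.4)^(1.3) = 0.1565 bar.

P₂ ≈ 0.156 bar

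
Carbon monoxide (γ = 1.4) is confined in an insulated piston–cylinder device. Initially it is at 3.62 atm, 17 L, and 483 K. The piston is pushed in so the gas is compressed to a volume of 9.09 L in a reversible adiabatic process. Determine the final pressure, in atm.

P₂ ≈ 8.70 atm

Since PV^γ is constant along a reversible adiabat, P₂ = P₁ (V₁/V₂)^γ.
P₂ = 3.62 × (17/9.09)^(1.4) = 8.697 atm.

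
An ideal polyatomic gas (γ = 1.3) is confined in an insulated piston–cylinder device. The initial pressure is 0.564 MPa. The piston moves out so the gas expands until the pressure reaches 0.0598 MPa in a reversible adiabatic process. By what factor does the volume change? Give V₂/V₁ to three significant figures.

V₂/V₁ ≈ 5.62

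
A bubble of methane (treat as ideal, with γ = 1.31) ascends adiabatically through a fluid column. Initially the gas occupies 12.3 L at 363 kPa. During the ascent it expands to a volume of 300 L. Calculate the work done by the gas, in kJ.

W ≈ 9.05 kJ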